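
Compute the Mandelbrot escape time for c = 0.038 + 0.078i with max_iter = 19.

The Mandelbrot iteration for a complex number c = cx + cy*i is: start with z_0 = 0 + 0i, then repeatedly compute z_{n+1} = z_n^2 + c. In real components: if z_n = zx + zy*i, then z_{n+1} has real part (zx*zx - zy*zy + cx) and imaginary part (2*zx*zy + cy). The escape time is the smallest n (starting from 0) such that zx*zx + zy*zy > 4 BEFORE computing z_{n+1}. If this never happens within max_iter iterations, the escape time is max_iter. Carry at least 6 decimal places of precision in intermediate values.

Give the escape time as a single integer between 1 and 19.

Answer: 19

Derivation:
z_0 = 0 + 0i, c = 0.0380 + 0.0780i
Iter 1: z = 0.0380 + 0.0780i, |z|^2 = 0.0075
Iter 2: z = 0.0334 + 0.0839i, |z|^2 = 0.0082
Iter 3: z = 0.0321 + 0.0836i, |z|^2 = 0.0080
Iter 4: z = 0.0320 + 0.0834i, |z|^2 = 0.0080
Iter 5: z = 0.0321 + 0.0833i, |z|^2 = 0.0080
Iter 6: z = 0.0321 + 0.0833i, |z|^2 = 0.0080
Iter 7: z = 0.0321 + 0.0833i, |z|^2 = 0.0080
Iter 8: z = 0.0321 + 0.0833i, |z|^2 = 0.0080
Iter 9: z = 0.0321 + 0.0833i, |z|^2 = 0.0080
Iter 10: z = 0.0321 + 0.0833i, |z|^2 = 0.0080
Iter 11: z = 0.0321 + 0.0833i, |z|^2 = 0.0080
Iter 12: z = 0.0321 + 0.0833i, |z|^2 = 0.0080
Iter 13: z = 0.0321 + 0.0833i, |z|^2 = 0.0080
Iter 14: z = 0.0321 + 0.0833i, |z|^2 = 0.0080
Iter 15: z = 0.0321 + 0.0833i, |z|^2 = 0.0080
Iter 16: z = 0.0321 + 0.0833i, |z|^2 = 0.0080
Iter 17: z = 0.0321 + 0.0833i, |z|^2 = 0.0080
Iter 18: z = 0.0321 + 0.0833i, |z|^2 = 0.0080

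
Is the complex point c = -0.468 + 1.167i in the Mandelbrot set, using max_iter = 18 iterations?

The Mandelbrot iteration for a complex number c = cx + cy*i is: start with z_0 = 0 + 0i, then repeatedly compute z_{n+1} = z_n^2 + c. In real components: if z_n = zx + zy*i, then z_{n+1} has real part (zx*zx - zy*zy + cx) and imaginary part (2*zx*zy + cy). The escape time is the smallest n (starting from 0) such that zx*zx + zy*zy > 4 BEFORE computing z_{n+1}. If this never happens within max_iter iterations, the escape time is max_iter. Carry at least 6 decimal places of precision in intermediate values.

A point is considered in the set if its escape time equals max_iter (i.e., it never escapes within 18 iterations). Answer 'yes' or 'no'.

Answer: no

Derivation:
z_0 = 0 + 0i, c = -0.4680 + 1.1670i
Iter 1: z = -0.4680 + 1.1670i, |z|^2 = 1.5809
Iter 2: z = -1.6109 + 0.0747i, |z|^2 = 2.6005
Iter 3: z = 2.1213 + 0.9264i, |z|^2 = 5.3581
Escaped at iteration 3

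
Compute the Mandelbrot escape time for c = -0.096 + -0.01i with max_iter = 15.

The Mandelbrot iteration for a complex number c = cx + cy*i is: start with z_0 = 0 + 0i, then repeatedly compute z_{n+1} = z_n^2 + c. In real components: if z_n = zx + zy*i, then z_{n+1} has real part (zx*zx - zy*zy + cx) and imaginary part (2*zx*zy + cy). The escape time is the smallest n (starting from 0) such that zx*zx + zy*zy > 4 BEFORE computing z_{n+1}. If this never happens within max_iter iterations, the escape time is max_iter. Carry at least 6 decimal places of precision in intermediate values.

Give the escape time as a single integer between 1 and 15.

z_0 = 0 + 0i, c = -0.0960 + -0.0100i
Iter 1: z = -0.0960 + -0.0100i, |z|^2 = 0.0093
Iter 2: z = -0.0869 + -0.0081i, |z|^2 = 0.0076
Iter 3: z = -0.0885 + -0.0086i, |z|^2 = 0.0079
Iter 4: z = -0.0882 + -0.0085i, |z|^2 = 0.0079
Iter 5: z = -0.0883 + -0.0085i, |z|^2 = 0.0079
Iter 6: z = -0.0883 + -0.0085i, |z|^2 = 0.0079
Iter 7: z = -0.0883 + -0.0085i, |z|^2 = 0.0079
Iter 8: z = -0.0883 + -0.0085i, |z|^2 = 0.0079
Iter 9: z = -0.0883 + -0.0085i, |z|^2 = 0.0079
Iter 10: z = -0.0883 + -0.0085i, |z|^2 = 0.0079
Iter 11: z = -0.0883 + -0.0085i, |z|^2 = 0.0079
Iter 12: z = -0.0883 + -0.0085i, |z|^2 = 0.0079
Iter 13: z = -0.0883 + -0.0085i, |z|^2 = 0.0079
Iter 14: z = -0.0883 + -0.0085i, |z|^2 = 0.0079

Answer: 15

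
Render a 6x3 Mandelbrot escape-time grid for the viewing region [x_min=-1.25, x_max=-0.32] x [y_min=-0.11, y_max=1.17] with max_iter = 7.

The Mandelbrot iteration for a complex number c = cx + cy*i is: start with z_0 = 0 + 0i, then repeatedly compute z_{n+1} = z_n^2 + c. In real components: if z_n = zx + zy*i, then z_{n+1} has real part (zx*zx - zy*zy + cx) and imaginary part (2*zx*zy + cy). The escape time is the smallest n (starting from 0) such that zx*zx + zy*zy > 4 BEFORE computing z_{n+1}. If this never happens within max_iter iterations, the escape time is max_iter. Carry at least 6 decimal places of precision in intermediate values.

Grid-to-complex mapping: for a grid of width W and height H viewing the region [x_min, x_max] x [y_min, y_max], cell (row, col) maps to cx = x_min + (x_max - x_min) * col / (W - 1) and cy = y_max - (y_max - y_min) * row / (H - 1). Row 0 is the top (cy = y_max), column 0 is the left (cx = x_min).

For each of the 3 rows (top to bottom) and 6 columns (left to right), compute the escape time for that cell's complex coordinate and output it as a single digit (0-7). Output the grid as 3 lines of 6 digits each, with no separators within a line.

Answer: 233333
455777
777777

Derivation:
(row=0, col=0): c = -1.2500 + 1.1700i → escape time 2
(row=0, col=1): c = -1.0640 + 1.1700i → escape time 3
(row=0, col=2): c = -0.8780 + 1.1700i → escape time 3
(row=0, col=3): c = -0.6920 + 1.1700i → escape time 3
(row=0, col=4): c = -0.5060 + 1.1700i → escape time 3
(row=0, col=5): c = -0.3200 + 1.1700i → escape time 3
(row=1, col=0): c = -1.2500 + 0.5300i → escape time 4
(row=1, col=1): c = -1.0640 + 0.5300i → escape time 5
(row=1, col=2): c = -0.8780 + 0.5300i → escape time 5
(row=1, col=3): c = -0.6920 + 0.5300i → escape time 7
(row=1, col=4): c = -0.5060 + 0.5300i → escape time 7
(row=1, col=5): c = -0.3200 + 0.5300i → escape time 7
(row=2, col=0): c = -1.2500 + -0.1100i → escape time 7
(row=2, col=1): c = -1.0640 + -0.1100i → escape time 7
(row=2, col=2): c = -0.8780 + -0.1100i → escape time 7
(row=2, col=3): c = -0.6920 + -0.1100i → escape time 7
(row=2, col=4): c = -0.5060 + -0.1100i → escape time 7
(row=2, col=5): c = -0.3200 + -0.1100i → escape time 7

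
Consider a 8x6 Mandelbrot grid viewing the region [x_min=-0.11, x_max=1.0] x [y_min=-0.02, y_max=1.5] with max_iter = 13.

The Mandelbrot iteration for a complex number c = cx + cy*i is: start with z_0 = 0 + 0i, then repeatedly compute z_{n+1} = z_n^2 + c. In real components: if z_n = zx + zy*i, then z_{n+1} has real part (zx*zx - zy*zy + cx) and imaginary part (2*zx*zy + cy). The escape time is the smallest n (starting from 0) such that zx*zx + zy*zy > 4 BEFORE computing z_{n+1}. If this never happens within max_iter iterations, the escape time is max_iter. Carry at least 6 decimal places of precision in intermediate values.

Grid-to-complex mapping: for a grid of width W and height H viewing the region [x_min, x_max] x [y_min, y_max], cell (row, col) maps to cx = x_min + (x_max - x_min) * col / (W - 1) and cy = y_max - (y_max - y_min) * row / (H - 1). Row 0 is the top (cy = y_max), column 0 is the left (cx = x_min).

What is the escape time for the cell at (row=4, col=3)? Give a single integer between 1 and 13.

Answer: 13

Derivation:
z_0 = 0 + 0i, c = 0.3657 + 0.2840i
Iter 1: z = 0.3657 + 0.2840i, |z|^2 = 0.2144
Iter 2: z = 0.4188 + 0.4917i, |z|^2 = 0.4172
Iter 3: z = 0.2993 + 0.6959i, |z|^2 = 0.5738
Iter 4: z = -0.0289 + 0.7006i, |z|^2 = 0.4916
Iter 5: z = -0.1243 + 0.2435i, |z|^2 = 0.0747
Iter 6: z = 0.3219 + 0.2235i, |z|^2 = 0.1536
Iter 7: z = 0.4194 + 0.4279i, |z|^2 = 0.3590
Iter 8: z = 0.3585 + 0.6429i, |z|^2 = 0.5418
Iter 9: z = 0.0809 + 0.7450i, |z|^2 = 0.5615
Iter 10: z = -0.1827 + 0.4046i, |z|^2 = 0.1971
Iter 11: z = 0.2354 + 0.1362i, |z|^2 = 0.0740
Iter 12: z = 0.4026 + 0.3481i, |z|^2 = 0.2832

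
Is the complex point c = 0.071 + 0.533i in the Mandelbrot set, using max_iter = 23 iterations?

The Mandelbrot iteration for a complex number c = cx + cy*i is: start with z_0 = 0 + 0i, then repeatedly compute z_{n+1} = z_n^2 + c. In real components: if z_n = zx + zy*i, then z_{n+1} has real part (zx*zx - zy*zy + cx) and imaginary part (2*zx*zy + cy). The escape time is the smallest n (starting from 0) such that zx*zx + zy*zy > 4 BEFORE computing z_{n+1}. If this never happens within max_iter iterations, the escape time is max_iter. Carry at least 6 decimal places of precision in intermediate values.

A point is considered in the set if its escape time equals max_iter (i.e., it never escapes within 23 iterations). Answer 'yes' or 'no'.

z_0 = 0 + 0i, c = 0.0710 + 0.5330i
Iter 1: z = 0.0710 + 0.5330i, |z|^2 = 0.2891
Iter 2: z = -0.2080 + 0.6087i, |z|^2 = 0.4138
Iter 3: z = -0.2562 + 0.2797i, |z|^2 = 0.1439
Iter 4: z = 0.0584 + 0.3897i, |z|^2 = 0.1552
Iter 5: z = -0.0774 + 0.5785i, |z|^2 = 0.3407
Iter 6: z = -0.2577 + 0.4434i, |z|^2 = 0.2630
Iter 7: z = -0.0592 + 0.3045i, |z|^2 = 0.0962
Iter 8: z = -0.0182 + 0.4969i, |z|^2 = 0.2473
Iter 9: z = -0.1756 + 0.5149i, |z|^2 = 0.2960
Iter 10: z = -0.1633 + 0.3521i, |z|^2 = 0.1507
Iter 11: z = -0.0263 + 0.4180i, |z|^2 = 0.1754
Iter 12: z = -0.1030 + 0.5110i, |z|^2 = 0.2717
Iter 13: z = -0.1795 + 0.4277i, |z|^2 = 0.2152
Iter 14: z = -0.0797 + 0.3795i, |z|^2 = 0.1503
Iter 15: z = -0.0666 + 0.4725i, |z|^2 = 0.2277
Iter 16: z = -0.1478 + 0.4700i, |z|^2 = 0.2428
Iter 17: z = -0.1281 + 0.3940i, |z|^2 = 0.1717
Iter 18: z = -0.0679 + 0.4321i, |z|^2 = 0.1913
Iter 19: z = -0.1111 + 0.4744i, |z|^2 = 0.2373
Iter 20: z = -0.1417 + 0.4276i, |z|^2 = 0.2029
Iter 21: z = -0.0918 + 0.4118i, |z|^2 = 0.1780
Iter 22: z = -0.0902 + 0.4574i, |z|^2 = 0.2173
Did not escape in 23 iterations → in set

Answer: yes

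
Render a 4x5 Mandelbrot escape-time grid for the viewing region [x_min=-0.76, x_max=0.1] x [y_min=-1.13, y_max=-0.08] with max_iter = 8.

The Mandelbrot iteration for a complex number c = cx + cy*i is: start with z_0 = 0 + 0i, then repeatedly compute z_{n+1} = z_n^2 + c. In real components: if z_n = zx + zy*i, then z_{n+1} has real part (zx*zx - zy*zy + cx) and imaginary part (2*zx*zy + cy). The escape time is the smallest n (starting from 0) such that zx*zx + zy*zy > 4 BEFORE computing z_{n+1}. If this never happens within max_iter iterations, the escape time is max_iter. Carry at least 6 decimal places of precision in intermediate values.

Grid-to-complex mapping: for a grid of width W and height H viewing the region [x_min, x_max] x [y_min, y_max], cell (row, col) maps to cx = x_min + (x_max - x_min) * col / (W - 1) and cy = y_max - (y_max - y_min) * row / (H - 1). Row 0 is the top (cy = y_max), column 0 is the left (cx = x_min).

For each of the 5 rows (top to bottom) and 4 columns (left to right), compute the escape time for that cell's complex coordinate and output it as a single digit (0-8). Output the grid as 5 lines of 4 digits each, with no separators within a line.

(row=0, col=0): c = -0.7600 + -0.0800i → escape time 8
(row=0, col=1): c = -0.4733 + -0.0800i → escape time 8
(row=0, col=2): c = -0.1867 + -0.0800i → escape time 8
(row=0, col=3): c = 0.1000 + -0.0800i → escape time 8
(row=1, col=0): c = -0.7600 + -0.3425i → escape time 8
(row=1, col=1): c = -0.4733 + -0.3425i → escape time 8
(row=1, col=2): c = -0.1867 + -0.3425i → escape time 8
(row=1, col=3): c = 0.1000 + -0.3425i → escape time 8
(row=2, col=0): c = -0.7600 + -0.6050i → escape time 5
(row=2, col=1): c = -0.4733 + -0.6050i → escape time 8
(row=2, col=2): c = -0.1867 + -0.6050i → escape time 8
(row=2, col=3): c = 0.1000 + -0.6050i → escape time 8
(row=3, col=0): c = -0.7600 + -0.8675i → escape time 4
(row=3, col=1): c = -0.4733 + -0.8675i → escape time 5
(row=3, col=2): c = -0.1867 + -0.8675i → escape time 8
(row=3, col=3): c = 0.1000 + -0.8675i → escape time 5
(row=4, col=0): c = -0.7600 + -1.1300i → escape time 3
(row=4, col=1): c = -0.4733 + -1.1300i → escape time 3
(row=4, col=2): c = -0.1867 + -1.1300i → escape time 6
(row=4, col=3): c = 0.1000 + -1.1300i → escape time 3

Answer: 8888
8888
5888
4585
3363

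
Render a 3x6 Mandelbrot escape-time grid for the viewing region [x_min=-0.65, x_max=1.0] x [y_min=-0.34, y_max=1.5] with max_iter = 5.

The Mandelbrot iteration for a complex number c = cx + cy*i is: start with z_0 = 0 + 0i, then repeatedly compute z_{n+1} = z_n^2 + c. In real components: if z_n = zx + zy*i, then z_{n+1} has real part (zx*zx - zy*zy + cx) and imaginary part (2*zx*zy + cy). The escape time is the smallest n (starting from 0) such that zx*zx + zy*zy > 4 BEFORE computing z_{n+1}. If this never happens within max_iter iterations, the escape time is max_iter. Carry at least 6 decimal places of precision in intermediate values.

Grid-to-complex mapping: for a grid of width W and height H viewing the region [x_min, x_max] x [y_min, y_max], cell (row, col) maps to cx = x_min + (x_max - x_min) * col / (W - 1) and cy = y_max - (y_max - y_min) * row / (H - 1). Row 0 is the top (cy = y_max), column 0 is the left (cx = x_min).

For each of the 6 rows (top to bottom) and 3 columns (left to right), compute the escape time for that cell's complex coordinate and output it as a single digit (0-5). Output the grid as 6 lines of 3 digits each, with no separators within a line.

(row=0, col=0): c = -0.6500 + 1.5000i → escape time 2
(row=0, col=1): c = 0.1750 + 1.5000i → escape time 2
(row=0, col=2): c = 1.0000 + 1.5000i → escape time 2
(row=1, col=0): c = -0.6500 + 1.1320i → escape time 3
(row=1, col=1): c = 0.1750 + 1.1320i → escape time 3
(row=1, col=2): c = 1.0000 + 1.1320i → escape time 2
(row=2, col=0): c = -0.6500 + 0.7640i → escape time 4
(row=2, col=1): c = 0.1750 + 0.7640i → escape time 5
(row=2, col=2): c = 1.0000 + 0.7640i → escape time 2
(row=3, col=0): c = -0.6500 + 0.3960i → escape time 5
(row=3, col=1): c = 0.1750 + 0.3960i → escape time 5
(row=3, col=2): c = 1.0000 + 0.3960i → escape time 2
(row=4, col=0): c = -0.6500 + 0.0280i → escape time 5
(row=4, col=1): c = 0.1750 + 0.0280i → escape time 5
(row=4, col=2): c = 1.0000 + 0.0280i → escape time 2
(row=5, col=0): c = -0.6500 + -0.3400i → escape time 5
(row=5, col=1): c = 0.1750 + -0.3400i → escape time 5
(row=5, col=2): c = 1.0000 + -0.3400i → escape time 2

Answer: 222
332
452
552
552
552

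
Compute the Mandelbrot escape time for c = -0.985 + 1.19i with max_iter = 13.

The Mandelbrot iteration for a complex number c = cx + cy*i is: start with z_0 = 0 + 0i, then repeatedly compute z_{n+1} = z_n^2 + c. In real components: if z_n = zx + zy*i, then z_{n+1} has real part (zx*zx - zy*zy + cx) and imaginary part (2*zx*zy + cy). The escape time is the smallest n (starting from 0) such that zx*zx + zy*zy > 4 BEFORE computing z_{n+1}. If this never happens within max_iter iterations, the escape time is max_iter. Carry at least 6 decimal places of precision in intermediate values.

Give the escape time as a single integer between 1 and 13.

z_0 = 0 + 0i, c = -0.9850 + 1.1900i
Iter 1: z = -0.9850 + 1.1900i, |z|^2 = 2.3863
Iter 2: z = -1.4309 + -1.1543i, |z|^2 = 3.3798
Iter 3: z = -0.2700 + 4.4933i, |z|^2 = 20.2628
Escaped at iteration 3

Answer: 3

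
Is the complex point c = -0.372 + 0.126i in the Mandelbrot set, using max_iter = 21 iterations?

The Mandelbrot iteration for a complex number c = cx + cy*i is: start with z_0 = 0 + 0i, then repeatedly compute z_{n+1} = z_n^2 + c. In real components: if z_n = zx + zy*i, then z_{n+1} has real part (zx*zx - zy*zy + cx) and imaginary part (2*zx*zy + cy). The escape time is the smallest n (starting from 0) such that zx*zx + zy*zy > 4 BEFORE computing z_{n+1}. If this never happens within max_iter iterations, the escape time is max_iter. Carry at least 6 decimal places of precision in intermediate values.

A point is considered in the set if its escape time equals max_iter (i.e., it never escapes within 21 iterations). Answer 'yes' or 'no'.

Answer: yes

Derivation:
z_0 = 0 + 0i, c = -0.3720 + 0.1260i
Iter 1: z = -0.3720 + 0.1260i, |z|^2 = 0.1543
Iter 2: z = -0.2495 + 0.0323i, |z|^2 = 0.0633
Iter 3: z = -0.3108 + 0.1099i, |z|^2 = 0.1087
Iter 4: z = -0.2875 + 0.0577i, |z|^2 = 0.0860
Iter 5: z = -0.2927 + 0.0928i, |z|^2 = 0.0943
Iter 6: z = -0.2950 + 0.0717i, |z|^2 = 0.0921
Iter 7: z = -0.2901 + 0.0837i, |z|^2 = 0.0912
Iter 8: z = -0.2948 + 0.0774i, |z|^2 = 0.0929
Iter 9: z = -0.2911 + 0.0804i, |z|^2 = 0.0912
Iter 10: z = -0.2937 + 0.0792i, |z|^2 = 0.0926
Iter 11: z = -0.2920 + 0.0795i, |z|^2 = 0.0916
Iter 12: z = -0.2931 + 0.0796i, |z|^2 = 0.0922
Iter 13: z = -0.2925 + 0.0793i, |z|^2 = 0.0918
Iter 14: z = -0.2928 + 0.0796i, |z|^2 = 0.0920
Iter 15: z = -0.2926 + 0.0794i, |z|^2 = 0.0919
Iter 16: z = -0.2927 + 0.0795i, |z|^2 = 0.0920
Iter 17: z = -0.2927 + 0.0794i, |z|^2 = 0.0920
Iter 18: z = -0.2927 + 0.0795i, |z|^2 = 0.0920
Iter 19: z = -0.2927 + 0.0795i, |z|^2 = 0.0920
Iter 20: z = -0.2927 + 0.0795i, |z|^2 = 0.0920
Did not escape in 21 iterations → in set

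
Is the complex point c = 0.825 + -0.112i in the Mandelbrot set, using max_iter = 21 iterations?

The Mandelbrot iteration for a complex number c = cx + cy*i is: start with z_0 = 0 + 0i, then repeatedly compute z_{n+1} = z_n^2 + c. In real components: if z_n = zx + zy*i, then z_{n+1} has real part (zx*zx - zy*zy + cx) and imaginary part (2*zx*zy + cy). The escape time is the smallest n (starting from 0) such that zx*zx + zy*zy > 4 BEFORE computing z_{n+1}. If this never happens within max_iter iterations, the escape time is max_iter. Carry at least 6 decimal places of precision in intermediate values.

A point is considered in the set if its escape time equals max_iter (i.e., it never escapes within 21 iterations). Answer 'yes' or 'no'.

Answer: no

Derivation:
z_0 = 0 + 0i, c = 0.8250 + -0.1120i
Iter 1: z = 0.8250 + -0.1120i, |z|^2 = 0.6932
Iter 2: z = 1.4931 + -0.2968i, |z|^2 = 2.3174
Iter 3: z = 2.9662 + -0.9983i, |z|^2 = 9.7949
Escaped at iteration 3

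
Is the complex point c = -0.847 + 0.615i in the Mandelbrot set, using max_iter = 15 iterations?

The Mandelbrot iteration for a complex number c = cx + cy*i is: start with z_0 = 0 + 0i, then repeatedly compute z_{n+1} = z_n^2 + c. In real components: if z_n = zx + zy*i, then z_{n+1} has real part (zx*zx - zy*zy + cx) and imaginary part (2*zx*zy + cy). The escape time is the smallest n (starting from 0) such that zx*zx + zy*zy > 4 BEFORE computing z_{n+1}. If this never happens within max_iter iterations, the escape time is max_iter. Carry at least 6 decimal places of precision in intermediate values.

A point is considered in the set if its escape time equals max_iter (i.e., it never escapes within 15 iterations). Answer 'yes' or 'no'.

Answer: no

Derivation:
z_0 = 0 + 0i, c = -0.8470 + 0.6150i
Iter 1: z = -0.8470 + 0.6150i, |z|^2 = 1.0956
Iter 2: z = -0.5078 + -0.4268i, |z|^2 = 0.4400
Iter 3: z = -0.7713 + 1.0485i, |z|^2 = 1.6942
Iter 4: z = -1.3514 + -1.0024i, |z|^2 = 2.8311
Iter 5: z = -0.0254 + 3.3242i, |z|^2 = 11.0513
Escaped at iteration 5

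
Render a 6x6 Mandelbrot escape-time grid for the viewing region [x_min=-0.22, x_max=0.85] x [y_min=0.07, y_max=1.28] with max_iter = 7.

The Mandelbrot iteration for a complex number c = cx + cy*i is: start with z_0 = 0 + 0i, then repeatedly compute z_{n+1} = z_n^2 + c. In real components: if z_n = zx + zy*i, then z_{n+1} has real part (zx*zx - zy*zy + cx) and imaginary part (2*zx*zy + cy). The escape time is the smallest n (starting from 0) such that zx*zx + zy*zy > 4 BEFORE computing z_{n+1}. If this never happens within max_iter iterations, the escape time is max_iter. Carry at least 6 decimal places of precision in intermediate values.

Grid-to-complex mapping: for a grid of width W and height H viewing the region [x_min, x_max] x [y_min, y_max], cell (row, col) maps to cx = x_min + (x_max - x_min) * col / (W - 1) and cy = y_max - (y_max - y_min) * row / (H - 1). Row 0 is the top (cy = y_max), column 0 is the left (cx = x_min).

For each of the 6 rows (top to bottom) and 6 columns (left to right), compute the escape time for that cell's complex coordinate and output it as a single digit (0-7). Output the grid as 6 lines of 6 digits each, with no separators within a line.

Answer: 322222
664322
775432
777633
777743
777643

Derivation:
(row=0, col=0): c = -0.2200 + 1.2800i → escape time 3
(row=0, col=1): c = -0.0060 + 1.2800i → escape time 2
(row=0, col=2): c = 0.2080 + 1.2800i → escape time 2
(row=0, col=3): c = 0.4220 + 1.2800i → escape time 2
(row=0, col=4): c = 0.6360 + 1.2800i → escape time 2
(row=0, col=5): c = 0.8500 + 1.2800i → escape time 2
(row=1, col=0): c = -0.2200 + 1.0380i → escape time 6
(row=1, col=1): c = -0.0060 + 1.0380i → escape time 6
(row=1, col=2): c = 0.2080 + 1.0380i → escape time 4
(row=1, col=3): c = 0.4220 + 1.0380i → escape time 3
(row=1, col=4): c = 0.6360 + 1.0380i → escape time 2
(row=1, col=5): c = 0.8500 + 1.0380i → escape time 2
(row=2, col=0): c = -0.2200 + 0.7960i → escape time 7
(row=2, col=1): c = -0.0060 + 0.7960i → escape time 7
(row=2, col=2): c = 0.2080 + 0.7960i → escape time 5
(row=2, col=3): c = 0.4220 + 0.7960i → escape time 4
(row=2, col=4): c = 0.6360 + 0.7960i → escape time 3
(row=2, col=5): c = 0.8500 + 0.7960i → escape time 2
(row=3, col=0): c = -0.2200 + 0.5540i → escape time 7
(row=3, col=1): c = -0.0060 + 0.5540i → escape time 7
(row=3, col=2): c = 0.2080 + 0.5540i → escape time 7
(row=3, col=3): c = 0.4220 + 0.5540i → escape time 6
(row=3, col=4): c = 0.6360 + 0.5540i → escape time 3
(row=3, col=5): c = 0.8500 + 0.5540i → escape time 3
(row=4, col=0): c = -0.2200 + 0.3120i → escape time 7
(row=4, col=1): c = -0.0060 + 0.3120i → escape time 7
(row=4, col=2): c = 0.2080 + 0.3120i → escape time 7
(row=4, col=3): c = 0.4220 + 0.3120i → escape time 7
(row=4, col=4): c = 0.6360 + 0.3120i → escape time 4
(row=4, col=5): c = 0.8500 + 0.3120i → escape time 3
(row=5, col=0): c = -0.2200 + 0.0700i → escape time 7
(row=5, col=1): c = -0.0060 + 0.0700i → escape time 7
(row=5, col=2): c = 0.2080 + 0.0700i → escape time 7
(row=5, col=3): c = 0.4220 + 0.0700i → escape time 6
(row=5, col=4): c = 0.6360 + 0.0700i → escape time 4
(row=5, col=5): c = 0.8500 + 0.0700i → escape time 3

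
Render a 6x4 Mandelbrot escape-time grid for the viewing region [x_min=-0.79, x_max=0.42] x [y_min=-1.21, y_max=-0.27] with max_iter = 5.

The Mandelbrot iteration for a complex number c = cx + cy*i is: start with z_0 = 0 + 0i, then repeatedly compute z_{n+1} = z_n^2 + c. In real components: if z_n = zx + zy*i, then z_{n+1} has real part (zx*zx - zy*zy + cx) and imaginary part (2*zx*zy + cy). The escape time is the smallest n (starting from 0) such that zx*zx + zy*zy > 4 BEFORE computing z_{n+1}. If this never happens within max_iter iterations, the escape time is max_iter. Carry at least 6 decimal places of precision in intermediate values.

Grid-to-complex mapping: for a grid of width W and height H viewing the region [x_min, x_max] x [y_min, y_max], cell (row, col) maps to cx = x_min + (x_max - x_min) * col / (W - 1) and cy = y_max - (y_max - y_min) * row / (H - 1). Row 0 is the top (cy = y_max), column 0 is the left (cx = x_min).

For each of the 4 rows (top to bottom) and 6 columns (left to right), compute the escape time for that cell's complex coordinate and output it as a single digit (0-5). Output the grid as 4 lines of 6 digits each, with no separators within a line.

Answer: 555555
555555
445543
333322

Derivation:
(row=0, col=0): c = -0.7900 + -0.2700i → escape time 5
(row=0, col=1): c = -0.5480 + -0.2700i → escape time 5
(row=0, col=2): c = -0.3060 + -0.2700i → escape time 5
(row=0, col=3): c = -0.0640 + -0.2700i → escape time 5
(row=0, col=4): c = 0.1780 + -0.2700i → escape time 5
(row=0, col=5): c = 0.4200 + -0.2700i → escape time 5
(row=1, col=0): c = -0.7900 + -0.5833i → escape time 5
(row=1, col=1): c = -0.5480 + -0.5833i → escape time 5
(row=1, col=2): c = -0.3060 + -0.5833i → escape time 5
(row=1, col=3): c = -0.0640 + -0.5833i → escape time 5
(row=1, col=4): c = 0.1780 + -0.5833i → escape time 5
(row=1, col=5): c = 0.4200 + -0.5833i → escape time 5
(row=2, col=0): c = -0.7900 + -0.8967i → escape time 4
(row=2, col=1): c = -0.5480 + -0.8967i → escape time 4
(row=2, col=2): c = -0.3060 + -0.8967i → escape time 5
(row=2, col=3): c = -0.0640 + -0.8967i → escape time 5
(row=2, col=4): c = 0.1780 + -0.8967i → escape time 4
(row=2, col=5): c = 0.4200 + -0.8967i → escape time 3
(row=3, col=0): c = -0.7900 + -1.2100i → escape time 3
(row=3, col=1): c = -0.5480 + -1.2100i → escape time 3
(row=3, col=2): c = -0.3060 + -1.2100i → escape time 3
(row=3, col=3): c = -0.0640 + -1.2100i → escape time 3
(row=3, col=4): c = 0.1780 + -1.2100i → escape time 2
(row=3, col=5): c = 0.4200 + -1.2100i → escape time 2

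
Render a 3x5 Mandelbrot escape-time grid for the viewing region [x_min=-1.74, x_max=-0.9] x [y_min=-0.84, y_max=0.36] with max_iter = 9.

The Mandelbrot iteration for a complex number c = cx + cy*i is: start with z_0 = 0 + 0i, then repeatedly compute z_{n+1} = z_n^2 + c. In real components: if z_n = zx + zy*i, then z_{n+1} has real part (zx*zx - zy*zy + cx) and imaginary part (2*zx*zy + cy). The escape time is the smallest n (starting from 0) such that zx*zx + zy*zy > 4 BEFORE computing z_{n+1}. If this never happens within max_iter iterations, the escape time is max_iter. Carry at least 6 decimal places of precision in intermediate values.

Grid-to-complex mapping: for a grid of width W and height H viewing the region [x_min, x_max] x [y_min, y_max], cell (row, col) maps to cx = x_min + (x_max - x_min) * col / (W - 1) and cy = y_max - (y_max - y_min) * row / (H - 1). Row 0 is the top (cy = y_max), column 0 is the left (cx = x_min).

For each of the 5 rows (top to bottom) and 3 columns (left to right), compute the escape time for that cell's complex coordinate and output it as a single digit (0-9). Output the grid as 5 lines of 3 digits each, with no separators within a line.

Answer: 367
799
479
335
233

Derivation:
(row=0, col=0): c = -1.7400 + 0.3600i → escape time 3
(row=0, col=1): c = -1.3200 + 0.3600i → escape time 6
(row=0, col=2): c = -0.9000 + 0.3600i → escape time 7
(row=1, col=0): c = -1.7400 + 0.0600i → escape time 7
(row=1, col=1): c = -1.3200 + 0.0600i → escape time 9
(row=1, col=2): c = -0.9000 + 0.0600i → escape time 9
(row=2, col=0): c = -1.7400 + -0.2400i → escape time 4
(row=2, col=1): c = -1.3200 + -0.2400i → escape time 7
(row=2, col=2): c = -0.9000 + -0.2400i → escape time 9
(row=3, col=0): c = -1.7400 + -0.5400i → escape time 3
(row=3, col=1): c = -1.3200 + -0.5400i → escape time 3
(row=3, col=2): c = -0.9000 + -0.5400i → escape time 5
(row=4, col=0): c = -1.7400 + -0.8400i → escape time 2
(row=4, col=1): c = -1.3200 + -0.8400i → escape time 3
(row=4, col=2): c = -0.9000 + -0.8400i → escape time 3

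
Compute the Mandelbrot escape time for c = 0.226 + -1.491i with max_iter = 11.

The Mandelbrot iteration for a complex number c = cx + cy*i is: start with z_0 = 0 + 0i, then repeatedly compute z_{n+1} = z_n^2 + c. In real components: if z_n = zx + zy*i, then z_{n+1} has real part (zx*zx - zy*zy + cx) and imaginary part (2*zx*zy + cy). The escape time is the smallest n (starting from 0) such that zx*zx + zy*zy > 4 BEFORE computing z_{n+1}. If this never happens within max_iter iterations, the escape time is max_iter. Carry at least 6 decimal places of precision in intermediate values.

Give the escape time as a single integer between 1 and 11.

Answer: 2

Derivation:
z_0 = 0 + 0i, c = 0.2260 + -1.4910i
Iter 1: z = 0.2260 + -1.4910i, |z|^2 = 2.2742
Iter 2: z = -1.9460 + -2.1649i, |z|^2 = 8.4739
Escaped at iteration 2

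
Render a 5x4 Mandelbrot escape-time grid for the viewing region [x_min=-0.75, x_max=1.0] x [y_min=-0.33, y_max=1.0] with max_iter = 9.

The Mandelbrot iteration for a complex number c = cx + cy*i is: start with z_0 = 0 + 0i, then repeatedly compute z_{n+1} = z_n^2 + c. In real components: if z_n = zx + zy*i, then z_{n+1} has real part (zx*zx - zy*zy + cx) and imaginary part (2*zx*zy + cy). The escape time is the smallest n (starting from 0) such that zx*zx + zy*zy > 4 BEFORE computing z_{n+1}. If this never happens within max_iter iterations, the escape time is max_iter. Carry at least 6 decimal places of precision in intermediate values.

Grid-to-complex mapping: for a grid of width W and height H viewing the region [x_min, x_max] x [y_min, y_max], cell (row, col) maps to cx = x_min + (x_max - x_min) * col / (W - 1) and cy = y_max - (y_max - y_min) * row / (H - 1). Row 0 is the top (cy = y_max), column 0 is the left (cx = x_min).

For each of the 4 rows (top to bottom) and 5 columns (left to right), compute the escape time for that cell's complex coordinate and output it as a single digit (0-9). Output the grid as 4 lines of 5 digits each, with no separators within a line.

Answer: 35422
69942
99942
99942

Derivation:
(row=0, col=0): c = -0.7500 + 1.0000i → escape time 3
(row=0, col=1): c = -0.3125 + 1.0000i → escape time 5
(row=0, col=2): c = 0.1250 + 1.0000i → escape time 4
(row=0, col=3): c = 0.5625 + 1.0000i → escape time 2
(row=0, col=4): c = 1.0000 + 1.0000i → escape time 2
(row=1, col=0): c = -0.7500 + 0.5567i → escape time 6
(row=1, col=1): c = -0.3125 + 0.5567i → escape time 9
(row=1, col=2): c = 0.1250 + 0.5567i → escape time 9
(row=1, col=3): c = 0.5625 + 0.5567i → escape time 4
(row=1, col=4): c = 1.0000 + 0.5567i → escape time 2
(row=2, col=0): c = -0.7500 + 0.1133i → escape time 9
(row=2, col=1): c = -0.3125 + 0.1133i → escape time 9
(row=2, col=2): c = 0.1250 + 0.1133i → escape time 9
(row=2, col=3): c = 0.5625 + 0.1133i → escape time 4
(row=2, col=4): c = 1.0000 + 0.1133i → escape time 2
(row=3, col=0): c = -0.7500 + -0.3300i → escape time 9
(row=3, col=1): c = -0.3125 + -0.3300i → escape time 9
(row=3, col=2): c = 0.1250 + -0.3300i → escape time 9
(row=3, col=3): c = 0.5625 + -0.3300i → escape time 4
(row=3, col=4): c = 1.0000 + -0.3300i → escape time 2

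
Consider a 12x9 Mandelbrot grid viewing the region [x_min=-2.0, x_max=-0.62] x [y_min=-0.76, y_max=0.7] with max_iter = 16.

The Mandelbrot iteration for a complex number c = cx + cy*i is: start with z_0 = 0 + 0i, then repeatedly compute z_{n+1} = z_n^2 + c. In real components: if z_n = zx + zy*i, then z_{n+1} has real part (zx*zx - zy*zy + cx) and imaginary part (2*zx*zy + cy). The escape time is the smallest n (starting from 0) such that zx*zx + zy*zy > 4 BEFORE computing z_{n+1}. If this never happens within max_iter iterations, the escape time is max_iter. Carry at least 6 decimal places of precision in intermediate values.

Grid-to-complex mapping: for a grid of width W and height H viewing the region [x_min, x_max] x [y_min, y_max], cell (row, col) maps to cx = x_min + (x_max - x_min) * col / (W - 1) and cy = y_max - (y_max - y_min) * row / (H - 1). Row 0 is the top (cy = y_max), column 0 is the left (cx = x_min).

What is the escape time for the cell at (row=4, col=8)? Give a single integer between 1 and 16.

z_0 = 0 + 0i, c = -0.9964 + -0.0300i
Iter 1: z = -0.9964 + -0.0300i, |z|^2 = 0.9936
Iter 2: z = -0.0045 + 0.0298i, |z|^2 = 0.0009
Iter 3: z = -0.9972 + -0.0303i, |z|^2 = 0.9954
Iter 4: z = -0.0028 + 0.0304i, |z|^2 = 0.0009
Iter 5: z = -0.9973 + -0.0302i, |z|^2 = 0.9955
Iter 6: z = -0.0027 + 0.0302i, |z|^2 = 0.0009
Iter 7: z = -0.9973 + -0.0302i, |z|^2 = 0.9955
Iter 8: z = -0.0027 + 0.0302i, |z|^2 = 0.0009
Iter 9: z = -0.9973 + -0.0302i, |z|^2 = 0.9954
Iter 10: z = -0.0027 + 0.0302i, |z|^2 = 0.0009
Iter 11: z = -0.9973 + -0.0302i, |z|^2 = 0.9954
Iter 12: z = -0.0027 + 0.0302i, |z|^2 = 0.0009
Iter 13: z = -0.9973 + -0.0302i, |z|^2 = 0.9954
Iter 14: z = -0.0027 + 0.0302i, |z|^2 = 0.0009
Iter 15: z = -0.9973 + -0.0302i, |z|^2 = 0.9954

Answer: 16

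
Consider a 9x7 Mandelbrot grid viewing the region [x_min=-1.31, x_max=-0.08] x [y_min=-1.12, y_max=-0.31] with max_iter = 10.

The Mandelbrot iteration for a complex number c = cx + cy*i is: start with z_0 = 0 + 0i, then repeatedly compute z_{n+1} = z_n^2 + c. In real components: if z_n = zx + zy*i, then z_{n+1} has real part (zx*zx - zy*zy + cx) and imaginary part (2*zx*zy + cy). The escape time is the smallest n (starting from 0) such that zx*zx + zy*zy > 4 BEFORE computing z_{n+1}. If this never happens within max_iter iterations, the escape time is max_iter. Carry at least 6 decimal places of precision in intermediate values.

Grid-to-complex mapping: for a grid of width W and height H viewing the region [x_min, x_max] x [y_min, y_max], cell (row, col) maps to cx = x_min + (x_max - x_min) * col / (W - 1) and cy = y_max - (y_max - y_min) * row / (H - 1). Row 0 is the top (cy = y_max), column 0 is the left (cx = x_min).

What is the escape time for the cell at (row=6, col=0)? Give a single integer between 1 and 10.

z_0 = 0 + 0i, c = -1.3100 + -1.1200i
Iter 1: z = -1.3100 + -1.1200i, |z|^2 = 2.9705
Iter 2: z = -0.8483 + 1.8144i, |z|^2 = 4.0117
Escaped at iteration 2

Answer: 2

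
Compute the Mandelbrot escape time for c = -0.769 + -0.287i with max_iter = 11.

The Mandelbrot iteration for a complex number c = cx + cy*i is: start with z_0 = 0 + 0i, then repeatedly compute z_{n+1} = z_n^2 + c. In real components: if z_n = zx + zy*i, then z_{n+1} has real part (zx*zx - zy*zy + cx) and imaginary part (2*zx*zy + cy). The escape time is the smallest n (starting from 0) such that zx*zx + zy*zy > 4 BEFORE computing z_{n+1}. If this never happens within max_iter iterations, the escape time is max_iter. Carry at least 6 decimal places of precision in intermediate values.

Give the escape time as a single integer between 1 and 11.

Answer: 10

Derivation:
z_0 = 0 + 0i, c = -0.7690 + -0.2870i
Iter 1: z = -0.7690 + -0.2870i, |z|^2 = 0.6737
Iter 2: z = -0.2600 + 0.1544i, |z|^2 = 0.0914
Iter 3: z = -0.7252 + -0.3673i, |z|^2 = 0.6609
Iter 4: z = -0.3779 + 0.2457i, |z|^2 = 0.2032
Iter 5: z = -0.6866 + -0.4728i, |z|^2 = 0.6949
Iter 6: z = -0.5211 + 0.3621i, |z|^2 = 0.4027
Iter 7: z = -0.6286 + -0.6645i, |z|^2 = 0.8366
Iter 8: z = -0.8154 + 0.5483i, |z|^2 = 0.9655
Iter 9: z = -0.4048 + -1.1812i, |z|^2 = 1.5590
Iter 10: z = -2.0004 + 0.6692i, |z|^2 = 4.4494
Escaped at iteration 10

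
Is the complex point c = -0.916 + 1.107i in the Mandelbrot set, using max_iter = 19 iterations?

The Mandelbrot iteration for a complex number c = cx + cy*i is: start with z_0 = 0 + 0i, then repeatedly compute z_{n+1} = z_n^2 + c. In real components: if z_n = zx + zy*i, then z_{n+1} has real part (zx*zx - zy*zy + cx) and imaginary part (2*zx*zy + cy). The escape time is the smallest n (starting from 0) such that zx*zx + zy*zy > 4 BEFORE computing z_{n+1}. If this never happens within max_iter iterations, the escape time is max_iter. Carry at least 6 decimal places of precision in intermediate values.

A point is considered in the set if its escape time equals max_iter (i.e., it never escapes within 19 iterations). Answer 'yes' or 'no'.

Answer: no

Derivation:
z_0 = 0 + 0i, c = -0.9160 + 1.1070i
Iter 1: z = -0.9160 + 1.1070i, |z|^2 = 2.0645
Iter 2: z = -1.3024 + -0.9210i, |z|^2 = 2.5445
Iter 3: z = -0.0681 + 3.5061i, |z|^2 = 12.2972
Escaped at iteration 3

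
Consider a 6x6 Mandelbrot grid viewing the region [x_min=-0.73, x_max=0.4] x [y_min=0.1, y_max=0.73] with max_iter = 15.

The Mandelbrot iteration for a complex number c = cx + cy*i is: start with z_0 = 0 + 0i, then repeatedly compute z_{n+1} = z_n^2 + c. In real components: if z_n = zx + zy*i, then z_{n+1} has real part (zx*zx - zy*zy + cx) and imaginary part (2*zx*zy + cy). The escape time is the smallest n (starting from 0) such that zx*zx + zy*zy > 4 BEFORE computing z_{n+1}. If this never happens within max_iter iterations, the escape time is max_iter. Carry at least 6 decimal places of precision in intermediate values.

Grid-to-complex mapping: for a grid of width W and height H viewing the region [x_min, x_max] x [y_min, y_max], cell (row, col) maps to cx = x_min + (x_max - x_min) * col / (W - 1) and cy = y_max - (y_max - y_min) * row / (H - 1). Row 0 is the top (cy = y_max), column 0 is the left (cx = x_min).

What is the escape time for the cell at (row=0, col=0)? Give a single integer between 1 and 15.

z_0 = 0 + 0i, c = -0.7300 + 0.7300i
Iter 1: z = -0.7300 + 0.7300i, |z|^2 = 1.0658
Iter 2: z = -0.7300 + -0.3358i, |z|^2 = 0.6457
Iter 3: z = -0.3099 + 1.2203i, |z|^2 = 1.5851
Iter 4: z = -2.1230 + -0.0262i, |z|^2 = 4.5080
Escaped at iteration 4

Answer: 4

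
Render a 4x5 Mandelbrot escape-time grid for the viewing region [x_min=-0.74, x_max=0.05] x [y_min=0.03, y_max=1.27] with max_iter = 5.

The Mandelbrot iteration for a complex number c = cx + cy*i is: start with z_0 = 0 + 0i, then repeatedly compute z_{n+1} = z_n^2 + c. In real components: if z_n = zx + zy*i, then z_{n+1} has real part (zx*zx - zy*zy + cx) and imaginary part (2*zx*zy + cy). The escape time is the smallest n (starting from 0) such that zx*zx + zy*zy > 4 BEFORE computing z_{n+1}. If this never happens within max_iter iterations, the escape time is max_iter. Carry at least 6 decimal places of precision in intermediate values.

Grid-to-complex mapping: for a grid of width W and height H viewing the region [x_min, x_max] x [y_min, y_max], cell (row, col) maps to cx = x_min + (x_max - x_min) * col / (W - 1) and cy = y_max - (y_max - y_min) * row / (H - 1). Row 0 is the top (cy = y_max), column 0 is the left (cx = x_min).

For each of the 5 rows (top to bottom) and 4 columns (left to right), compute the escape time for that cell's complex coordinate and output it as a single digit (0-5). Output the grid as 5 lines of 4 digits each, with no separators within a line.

Answer: 3332
3455
5555
5555
5555

Derivation:
(row=0, col=0): c = -0.7400 + 1.2700i → escape time 3
(row=0, col=1): c = -0.4767 + 1.2700i → escape time 3
(row=0, col=2): c = -0.2133 + 1.2700i → escape time 3
(row=0, col=3): c = 0.0500 + 1.2700i → escape time 2
(row=1, col=0): c = -0.7400 + 0.9600i → escape time 3
(row=1, col=1): c = -0.4767 + 0.9600i → escape time 4
(row=1, col=2): c = -0.2133 + 0.9600i → escape time 5
(row=1, col=3): c = 0.0500 + 0.9600i → escape time 5
(row=2, col=0): c = -0.7400 + 0.6500i → escape time 5
(row=2, col=1): c = -0.4767 + 0.6500i → escape time 5
(row=2, col=2): c = -0.2133 + 0.6500i → escape time 5
(row=2, col=3): c = 0.0500 + 0.6500i → escape time 5
(row=3, col=0): c = -0.7400 + 0.3400i → escape time 5
(row=3, col=1): c = -0.4767 + 0.3400i → escape time 5
(row=3, col=2): c = -0.2133 + 0.3400i → escape time 5
(row=3, col=3): c = 0.0500 + 0.3400i → escape time 5
(row=4, col=0): c = -0.7400 + 0.0300i → escape time 5
(row=4, col=1): c = -0.4767 + 0.0300i → escape time 5
(row=4, col=2): c = -0.2133 + 0.0300i → escape time 5
(row=4, col=3): c = 0.0500 + 0.0300i → escape time 5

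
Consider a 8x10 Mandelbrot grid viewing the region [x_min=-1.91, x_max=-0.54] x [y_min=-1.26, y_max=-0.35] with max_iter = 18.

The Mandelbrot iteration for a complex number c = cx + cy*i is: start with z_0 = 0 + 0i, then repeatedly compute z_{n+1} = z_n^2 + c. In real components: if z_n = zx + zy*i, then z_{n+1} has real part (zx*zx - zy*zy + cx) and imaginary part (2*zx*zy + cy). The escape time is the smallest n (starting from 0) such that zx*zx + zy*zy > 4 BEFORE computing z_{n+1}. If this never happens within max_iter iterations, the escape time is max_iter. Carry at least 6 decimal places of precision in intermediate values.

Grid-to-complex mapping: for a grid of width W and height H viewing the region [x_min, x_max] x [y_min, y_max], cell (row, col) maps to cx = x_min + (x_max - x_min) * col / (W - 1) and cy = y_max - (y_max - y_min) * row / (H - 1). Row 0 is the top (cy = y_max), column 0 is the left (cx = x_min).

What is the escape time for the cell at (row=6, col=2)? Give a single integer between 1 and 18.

z_0 = 0 + 0i, c = -1.5186 + -0.9567i
Iter 1: z = -1.5186 + -0.9567i, |z|^2 = 3.2213
Iter 2: z = -0.1277 + 1.9489i, |z|^2 = 3.8144
Iter 3: z = -5.3003 + -1.4545i, |z|^2 = 30.2092
Escaped at iteration 3

Answer: 3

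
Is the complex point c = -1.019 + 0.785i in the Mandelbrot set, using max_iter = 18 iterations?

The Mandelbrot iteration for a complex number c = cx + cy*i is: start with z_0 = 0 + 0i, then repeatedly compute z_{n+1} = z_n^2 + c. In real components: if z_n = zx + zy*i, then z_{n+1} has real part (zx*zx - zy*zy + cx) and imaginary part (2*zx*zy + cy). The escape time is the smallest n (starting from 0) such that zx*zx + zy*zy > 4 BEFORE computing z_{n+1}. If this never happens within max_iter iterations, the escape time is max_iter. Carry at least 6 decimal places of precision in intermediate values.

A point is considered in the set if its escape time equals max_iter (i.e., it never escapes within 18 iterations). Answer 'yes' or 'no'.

Answer: no

Derivation:
z_0 = 0 + 0i, c = -1.0190 + 0.7850i
Iter 1: z = -1.0190 + 0.7850i, |z|^2 = 1.6546
Iter 2: z = -0.5969 + -0.8148i, |z|^2 = 1.0202
Iter 3: z = -1.3267 + 1.7577i, |z|^2 = 4.8496
Escaped at iteration 3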